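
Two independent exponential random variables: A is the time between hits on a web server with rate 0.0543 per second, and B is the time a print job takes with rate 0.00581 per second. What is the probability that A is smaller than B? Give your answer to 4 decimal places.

λ_1 = 0.0543, λ_2 = 0.00581.
For independent exponentials, P(A < B) = λ_1/(λ_1+λ_2) = 0.0543/0.06011 ≈ 0.9033.

0.9033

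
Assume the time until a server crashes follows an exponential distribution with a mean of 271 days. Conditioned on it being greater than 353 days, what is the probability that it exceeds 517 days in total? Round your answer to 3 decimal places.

The rate is λ = 1/271 = 0.00369004 per day.
By the memoryless property, P(X > 353+164 | X > 353) = P(X > 164).
P(X > 164) = e^(−0.60517) ≈ 0.546.

0.546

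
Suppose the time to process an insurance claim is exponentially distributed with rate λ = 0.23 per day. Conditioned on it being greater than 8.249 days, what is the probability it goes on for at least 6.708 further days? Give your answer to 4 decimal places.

0.2138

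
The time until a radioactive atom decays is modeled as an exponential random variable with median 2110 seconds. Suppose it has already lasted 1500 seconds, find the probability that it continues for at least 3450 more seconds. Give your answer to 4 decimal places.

For an exponential, median = ln(2)/λ, so λ = ln 2 / 2110 = 0.000328506 per second.
The exponential is memoryless, so the remaining time is again Exp(λ): the condition X > 1500 is irrelevant.
P(X > 3450) = e^(−1.1333) ≈ 0.3220.

0.3220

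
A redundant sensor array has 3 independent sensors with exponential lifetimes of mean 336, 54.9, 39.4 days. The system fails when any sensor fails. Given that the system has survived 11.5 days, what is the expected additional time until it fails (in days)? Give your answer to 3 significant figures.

21.5

First-failure rate Σλ = 1/336 + 1/54.9 + 1/39.4 = 0.0465718.
By memorylessness the expected residual is 1/Σλ = 21.4722 days, regardless of the 11.5 already elapsed.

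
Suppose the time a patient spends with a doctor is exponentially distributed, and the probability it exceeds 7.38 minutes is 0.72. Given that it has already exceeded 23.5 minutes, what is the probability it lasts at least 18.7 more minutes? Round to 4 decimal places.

0.4350

From e^(−λ·7.38) = 0.72, λ = −ln(0.72)/7.38 = 0.0445127.
Memoryless: P(X > 23.5+18.7 | X > 23.5) = P(X > 18.7) = e^(−0.0445127·18.7) ≈ 0.4350.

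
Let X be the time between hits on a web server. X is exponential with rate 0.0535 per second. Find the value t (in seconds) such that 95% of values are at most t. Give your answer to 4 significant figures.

55.99

Set 1 − e^(−λt) = 0.95, so t = −ln(0.05)/λ = 2.9957/0.0535 ≈ 55.995 seconds.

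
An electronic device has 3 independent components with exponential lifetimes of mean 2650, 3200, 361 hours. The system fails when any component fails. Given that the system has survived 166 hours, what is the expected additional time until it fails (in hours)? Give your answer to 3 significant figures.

289

First-failure rate Σλ = 1/2650 + 1/3200 + 1/361 = 0.00345994.
By memorylessness the expected residual is 1/Σλ = 289.022 hours, regardless of the 166 already elapsed.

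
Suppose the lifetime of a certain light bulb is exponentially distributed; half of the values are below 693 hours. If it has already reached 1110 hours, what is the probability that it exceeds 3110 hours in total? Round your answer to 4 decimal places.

0.1353

For an exponential, median = ln(2)/λ, so λ = ln 2 / 693 = 0.00100021 per hour.
By the memoryless property, P(X > 1110+2000 | X > 1110) = P(X > 2000).
P(X > 2000) = e^(−2.0004) ≈ 0.1353.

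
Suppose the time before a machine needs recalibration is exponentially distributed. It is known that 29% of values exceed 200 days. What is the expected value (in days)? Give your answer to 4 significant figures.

161.6

e^(−λ·200) = 0.29 ⇒ λ = −ln(0.29)/200 = 0.00618937.
Mean = 1/λ = 161.567 days.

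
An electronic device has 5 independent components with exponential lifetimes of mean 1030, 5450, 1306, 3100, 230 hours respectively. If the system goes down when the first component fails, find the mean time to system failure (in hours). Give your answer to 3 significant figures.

152

The first failure time is exponential with rate Σλ_i = 1/1030 + 1/5450 + 1/1306 + 1/3100 + 1/230 = 0.00659046 per hour.
E[min] = 1/Σλ = 1/0.00659046 = 151.734 hours.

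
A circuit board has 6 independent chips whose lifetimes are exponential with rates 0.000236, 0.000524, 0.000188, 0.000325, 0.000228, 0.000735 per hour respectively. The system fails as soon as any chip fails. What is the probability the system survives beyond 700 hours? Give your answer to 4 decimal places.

0.2090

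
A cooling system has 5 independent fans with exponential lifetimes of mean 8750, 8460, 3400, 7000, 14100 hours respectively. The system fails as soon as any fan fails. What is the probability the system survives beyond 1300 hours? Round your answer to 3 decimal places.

The first failure time is exponential with rate Σλ_i = 1/8750 + 1/8460 + 1/3400 + 1/7000 + 1/14100 = 0.000740386 per hour.
P(min > 1300) = e^(−0.000740386·1300) = e^(−0.9625) ≈ 0.382.

0.382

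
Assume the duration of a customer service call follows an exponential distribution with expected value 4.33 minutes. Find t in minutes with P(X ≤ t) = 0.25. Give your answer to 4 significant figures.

The rate is λ = 1/4.33 = 0.230947 per minute.
Set 1 − e^(−λt) = 0.25, so t = −ln(0.75)/λ = 0.28768/0.230947 ≈ 1.24566 minutes.

1.246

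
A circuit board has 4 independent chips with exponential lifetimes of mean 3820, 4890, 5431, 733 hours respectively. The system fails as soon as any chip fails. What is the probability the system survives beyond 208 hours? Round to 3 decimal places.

The first failure time is exponential with rate Σλ_i = 1/3820 + 1/4890 + 1/5431 + 1/733 = 0.00201466 per hour.
P(min > 208) = e^(−0.00201466·208) = e^(−0.41905) ≈ 0.658.

0.658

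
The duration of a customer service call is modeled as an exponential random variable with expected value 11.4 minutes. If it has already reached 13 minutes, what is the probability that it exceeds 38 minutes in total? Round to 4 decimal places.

0.1116

The rate is λ = 1/11.4 = 0.0877193 per minute.
P(X > s+t | X > s) = e^(−λ(s+t))/e^(−λs) = e^(−λt), independent of s = 13.
P(X > 25) = e^(−2.193) ≈ 0.1116.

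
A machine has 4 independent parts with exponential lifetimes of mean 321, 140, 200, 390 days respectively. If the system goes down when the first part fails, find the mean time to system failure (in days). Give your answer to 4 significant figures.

56.11

The first failure time is exponential with rate Σλ_i = 1/321 + 1/140 + 1/200 + 1/390 = 0.0178222 per day.
E[min] = 1/Σλ = 1/0.0178222 = 56.1097 days.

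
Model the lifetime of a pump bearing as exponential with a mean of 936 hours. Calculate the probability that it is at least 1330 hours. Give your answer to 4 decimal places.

The rate is λ = 1/936 = 0.00106838 per hour.
P(X > 1330) = e^(−λ·1330) = e^(−1.4209) ≈ 0.2415.

0.2415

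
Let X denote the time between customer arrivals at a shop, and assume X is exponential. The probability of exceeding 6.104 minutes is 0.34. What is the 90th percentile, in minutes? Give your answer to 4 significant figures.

e^(−λ·6.104) = 0.34 ⇒ λ = −ln(0.34)/6.104 = 0.176738.
90th percentile: 1 − e^(−λt) = 0.9, t = −ln(0.1)/λ = 13.0282 minutes.

13.03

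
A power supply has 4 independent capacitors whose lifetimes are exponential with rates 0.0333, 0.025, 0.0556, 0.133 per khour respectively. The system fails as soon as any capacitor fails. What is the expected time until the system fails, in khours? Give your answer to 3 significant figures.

The time to first failure is exponential with rate Σλ = 0.0333 + 0.025 + 0.0556 + 0.133 = 0.2469.
E[min] = 1/Σλ = 1/0.2469 = 4.05022 khours.

4.05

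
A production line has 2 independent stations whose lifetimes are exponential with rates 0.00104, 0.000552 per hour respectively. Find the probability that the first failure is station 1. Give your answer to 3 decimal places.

0.653

The time to first failure is exponential with rate Σλ = 0.00104 + 0.000552 = 0.001592.
P(station 1 first) = λ_1/Σλ = 0.00104/0.001592 ≈ 0.653.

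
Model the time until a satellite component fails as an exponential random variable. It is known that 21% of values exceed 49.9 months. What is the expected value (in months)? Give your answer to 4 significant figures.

31.97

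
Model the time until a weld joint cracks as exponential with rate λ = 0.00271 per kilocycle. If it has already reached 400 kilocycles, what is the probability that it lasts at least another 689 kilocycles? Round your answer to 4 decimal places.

0.1546

The exponential is memoryless, so the remaining time is again Exp(λ): the condition X > 400 is irrelevant.
P(X > 689) = e^(−1.8672) ≈ 0.1546.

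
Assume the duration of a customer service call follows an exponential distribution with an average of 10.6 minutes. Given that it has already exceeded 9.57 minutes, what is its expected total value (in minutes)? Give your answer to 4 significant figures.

20.17

The rate is λ = 1/10.6 = 0.0943396 per minute.
By memorylessness, E[X | X > 9.57] = 9.57 + 1/λ = 9.57 + 10.6 = 20.17 minutes.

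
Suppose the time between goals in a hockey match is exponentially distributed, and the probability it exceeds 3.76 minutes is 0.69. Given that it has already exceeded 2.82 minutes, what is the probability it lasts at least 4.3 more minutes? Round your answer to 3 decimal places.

0.654

From e^(−λ·3.76) = 0.69, λ = −ln(0.69)/3.76 = 0.0986871.
Memoryless: P(X > 2.82+4.3 | X > 2.82) = P(X > 4.3) = e^(−0.0986871·4.3) ≈ 0.654.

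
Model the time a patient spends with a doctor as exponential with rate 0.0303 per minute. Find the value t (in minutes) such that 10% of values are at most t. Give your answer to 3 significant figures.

Set 1 − e^(−λt) = 0.1, so t = −ln(0.9)/λ = 0.10536/0.0303 ≈ 3.47724 minutes.

3.48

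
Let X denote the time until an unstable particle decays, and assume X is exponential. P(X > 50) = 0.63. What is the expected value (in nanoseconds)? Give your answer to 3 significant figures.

108

e^(−λ·50) = 0.63 ⇒ λ = −ln(0.63)/50 = 0.00924071.
Mean = 1/λ = 108.217 nanoseconds.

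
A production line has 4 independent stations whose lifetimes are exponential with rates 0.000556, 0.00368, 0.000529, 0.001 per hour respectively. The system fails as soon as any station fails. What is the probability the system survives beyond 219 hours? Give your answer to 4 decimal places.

0.2829

The time to first failure is exponential with rate Σλ = 0.000556 + 0.00368 + 0.000529 + 0.001 = 0.005765.
P(min > 219) = e^(−0.005765·219) = e^(−1.2625) ≈ 0.2829.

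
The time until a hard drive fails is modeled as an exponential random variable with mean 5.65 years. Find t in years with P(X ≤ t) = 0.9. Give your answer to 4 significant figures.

The rate is λ = 1/5.65 = 0.176991 per year.
Set 1 − e^(−λt) = 0.9, so t = −ln(0.1)/λ = 2.3026/0.176991 ≈ 13.0096 years.

13.01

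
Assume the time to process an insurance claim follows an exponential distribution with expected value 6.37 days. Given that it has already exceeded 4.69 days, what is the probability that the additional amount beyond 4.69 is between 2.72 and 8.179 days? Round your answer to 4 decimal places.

The rate is λ = 1/6.37 = 0.156986 per day.
Memoryless: the residual past 4.69 is again Exp(λ).
P(2.72 < residual < 8.179) = e^(−λ·2.72) − e^(−λ·8.179) = 0.65246 − 0.27693 ≈ 0.3755.

0.3755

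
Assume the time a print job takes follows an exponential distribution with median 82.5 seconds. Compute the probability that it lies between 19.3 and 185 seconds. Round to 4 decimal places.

For an exponential, median = ln(2)/λ, so λ = ln 2 / 82.5 = 0.00840178 per second.
P(19.3 < X < 185) = e^(−λ·19.3) − e^(−λ·185) = 0.85031 − 0.21133 ≈ 0.6390.

0.6390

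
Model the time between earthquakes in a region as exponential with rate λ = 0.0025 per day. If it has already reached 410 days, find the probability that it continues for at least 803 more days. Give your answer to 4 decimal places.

0.1343

P(X > s+t | X > s) = e^(−λ(s+t))/e^(−λs) = e^(−λt), independent of s = 410.
P(X > 803) = e^(−2.0075) ≈ 0.1343.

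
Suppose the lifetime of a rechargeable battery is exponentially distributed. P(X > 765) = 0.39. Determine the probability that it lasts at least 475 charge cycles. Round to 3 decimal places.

0.557

e^(−λ·765) = 0.39 ⇒ λ = −ln(0.39)/765 = 0.00123086.
P(X > 475) = e^(−0.00123086·475) = e^(−0.58466) ≈ 0.557.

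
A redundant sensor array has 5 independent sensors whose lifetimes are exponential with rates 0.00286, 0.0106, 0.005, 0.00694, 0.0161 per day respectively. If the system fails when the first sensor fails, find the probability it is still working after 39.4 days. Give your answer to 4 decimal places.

0.1949

The time to first failure is exponential with rate Σλ = 0.00286 + 0.0106 + 0.005 + 0.00694 + 0.0161 = 0.0415.
P(min > 39.4) = e^(−0.0415·39.4) = e^(−1.6351) ≈ 0.1949.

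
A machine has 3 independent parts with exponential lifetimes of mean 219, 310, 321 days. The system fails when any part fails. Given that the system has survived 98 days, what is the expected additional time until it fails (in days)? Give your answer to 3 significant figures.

First-failure rate Σλ = 1/219 + 1/310 + 1/321 = 0.0109073.
By memorylessness the expected residual is 1/Σλ = 91.6819 days, regardless of the 98 already elapsed.

91.7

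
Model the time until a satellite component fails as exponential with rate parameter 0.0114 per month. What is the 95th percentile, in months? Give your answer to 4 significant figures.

262.8

Set 1 − e^(−λt) = 0.95, so t = −ln(0.05)/λ = 2.9957/0.0114 ≈ 262.784 months.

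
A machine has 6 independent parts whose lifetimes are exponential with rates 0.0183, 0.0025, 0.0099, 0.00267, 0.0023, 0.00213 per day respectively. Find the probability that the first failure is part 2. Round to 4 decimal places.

0.0661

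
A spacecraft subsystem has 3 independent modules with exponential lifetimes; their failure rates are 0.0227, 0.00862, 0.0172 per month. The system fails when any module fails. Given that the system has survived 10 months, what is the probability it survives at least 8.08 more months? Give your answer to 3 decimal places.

0.676

Time to first failure ~ Exp(Σλ) with Σλ = 0.04852.
By memorylessness, P(T > 10+8.08 | T > 10) = P(T > 8.08) = e^(−0.04852·8.08) ≈ 0.676.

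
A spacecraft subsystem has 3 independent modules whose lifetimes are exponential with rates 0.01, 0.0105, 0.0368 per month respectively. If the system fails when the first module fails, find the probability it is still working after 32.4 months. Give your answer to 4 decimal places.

0.1562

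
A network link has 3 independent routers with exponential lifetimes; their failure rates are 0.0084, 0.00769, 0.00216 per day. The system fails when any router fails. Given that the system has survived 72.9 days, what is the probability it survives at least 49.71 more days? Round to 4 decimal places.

Time to first failure ~ Exp(Σλ) with Σλ = 0.01825.
By memorylessness, P(T > 72.9+49.71 | T > 72.9) = P(T > 49.71) = e^(−0.01825·49.71) ≈ 0.4036.

0.4036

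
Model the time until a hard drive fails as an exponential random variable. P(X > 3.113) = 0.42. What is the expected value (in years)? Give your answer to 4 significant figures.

e^(−λ·3.113) = 0.42 ⇒ λ = −ln(0.42)/3.113 = 0.27867.
Mean = 1/λ = 3.58847 years.

3.588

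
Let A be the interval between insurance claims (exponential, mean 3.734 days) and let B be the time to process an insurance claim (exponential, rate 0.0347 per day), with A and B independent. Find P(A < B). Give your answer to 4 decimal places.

λ_1 = 1/3.734 = 0.267809, λ_2 = 0.0347.
For independent exponentials, P(A < B) = λ_1/(λ_1+λ_2) = 0.267809/0.302509 ≈ 0.8853.

0.8853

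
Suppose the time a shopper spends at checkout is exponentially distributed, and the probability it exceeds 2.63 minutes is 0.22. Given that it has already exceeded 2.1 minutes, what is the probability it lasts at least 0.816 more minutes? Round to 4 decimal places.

0.6251

From e^(−λ·2.63) = 0.22, λ = −ln(0.22)/2.63 = 0.575714.
Memoryless: P(X > 2.1+0.816 | X > 2.1) = P(X > 0.816) = e^(−0.575714·0.816) ≈ 0.6251.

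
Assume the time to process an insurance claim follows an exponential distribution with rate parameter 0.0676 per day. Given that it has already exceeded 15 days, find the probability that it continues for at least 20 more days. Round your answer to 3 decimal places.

0.259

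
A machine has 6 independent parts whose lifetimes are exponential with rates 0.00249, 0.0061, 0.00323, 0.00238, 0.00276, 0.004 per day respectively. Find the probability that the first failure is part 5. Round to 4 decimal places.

The time to first failure is exponential with rate Σλ = 0.00249 + 0.0061 + 0.00323 + 0.00238 + 0.00276 + 0.004 = 0.02096.
P(part 5 first) = λ_5/Σλ = 0.00276/0.02096 ≈ 0.1317.

0.1317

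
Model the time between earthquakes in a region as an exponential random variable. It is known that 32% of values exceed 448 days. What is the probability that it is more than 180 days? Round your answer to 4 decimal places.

0.6327

e^(−λ·448) = 0.32 ⇒ λ = −ln(0.32)/448 = 0.00254338.
P(X > 180) = e^(−0.00254338·180) = e^(−0.45781) ≈ 0.6327.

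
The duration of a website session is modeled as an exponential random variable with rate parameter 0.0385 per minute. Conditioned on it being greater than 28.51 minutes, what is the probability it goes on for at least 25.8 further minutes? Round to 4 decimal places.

0.3704

By the memoryless property, P(X > 28.51+25.8 | X > 28.51) = P(X > 25.8).
P(X > 25.8) = e^(−0.9933) ≈ 0.3704.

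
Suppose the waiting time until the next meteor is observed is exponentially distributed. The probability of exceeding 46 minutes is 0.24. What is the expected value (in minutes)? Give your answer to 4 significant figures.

e^(−λ·46) = 0.24 ⇒ λ = −ln(0.24)/46 = 0.0310243.
Mean = 1/λ = 32.2328 minutes.

32.23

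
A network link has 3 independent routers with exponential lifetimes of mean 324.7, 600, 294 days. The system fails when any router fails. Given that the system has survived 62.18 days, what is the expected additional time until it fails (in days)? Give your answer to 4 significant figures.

122.7

First-failure rate Σλ = 1/324.7 + 1/600 + 1/294 = 0.00814779.
By memorylessness the expected residual is 1/Σλ = 122.733 days, regardless of the 62.18 already elapsed.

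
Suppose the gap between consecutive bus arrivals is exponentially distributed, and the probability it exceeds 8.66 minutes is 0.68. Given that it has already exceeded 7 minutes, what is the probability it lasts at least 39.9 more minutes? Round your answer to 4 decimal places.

0.1692

From e^(−λ·8.66) = 0.68, λ = −ln(0.68)/8.66 = 0.0445338.
Memoryless: P(X > 7+39.9 | X > 7) = P(X > 39.9) = e^(−0.0445338·39.9) ≈ 0.1692.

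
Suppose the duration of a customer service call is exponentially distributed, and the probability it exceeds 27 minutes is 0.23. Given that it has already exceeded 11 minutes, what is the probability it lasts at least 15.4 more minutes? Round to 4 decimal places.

From e^(−λ·27) = 0.23, λ = −ln(0.23)/27 = 0.0544324.
Memoryless: P(X > 11+15.4 | X > 11) = P(X > 15.4) = e^(−0.0544324·15.4) ≈ 0.4325.

0.4325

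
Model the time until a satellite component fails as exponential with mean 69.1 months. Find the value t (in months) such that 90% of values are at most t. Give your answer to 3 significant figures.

159

The rate is λ = 1/69.1 = 0.0144718 per month.
Set 1 − e^(−λt) = 0.9, so t = −ln(0.1)/λ = 2.3026/0.0144718 ≈ 159.109 months.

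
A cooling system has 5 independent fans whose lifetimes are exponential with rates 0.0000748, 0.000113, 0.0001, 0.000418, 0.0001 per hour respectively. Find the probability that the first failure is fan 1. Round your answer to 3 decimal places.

0.093

The time to first failure is exponential with rate Σλ = 0.0000748 + 0.000113 + 0.0001 + 0.000418 + 0.0001 = 0.0008058.
P(fan 1 first) = λ_1/Σλ = 0.0000748/0.0008058 ≈ 0.093.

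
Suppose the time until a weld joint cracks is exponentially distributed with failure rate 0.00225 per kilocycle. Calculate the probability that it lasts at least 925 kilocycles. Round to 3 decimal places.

0.125

P(X > 925) = e^(−λ·925) = e^(−2.0812) ≈ 0.125.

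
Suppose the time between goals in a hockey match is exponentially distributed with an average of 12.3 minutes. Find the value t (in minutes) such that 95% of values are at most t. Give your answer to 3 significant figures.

36.8

The rate is λ = 1/12.3 = 0.0813008 per minute.
Set 1 − e^(−λt) = 0.95, so t = −ln(0.05)/λ = 2.9957/0.0813008 ≈ 36.8475 minutes.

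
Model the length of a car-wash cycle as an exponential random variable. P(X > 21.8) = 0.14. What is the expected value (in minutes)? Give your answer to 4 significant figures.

e^(−λ·21.8) = 0.14 ⇒ λ = −ln(0.14)/21.8 = 0.0901887.
Mean = 1/λ = 11.0879 minutes.

11.09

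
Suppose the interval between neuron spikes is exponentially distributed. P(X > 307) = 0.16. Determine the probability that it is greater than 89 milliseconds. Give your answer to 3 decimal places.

e^(−λ·307) = 0.16 ⇒ λ = −ln(0.16)/307 = 0.00596932.
P(X > 89) = e^(−0.00596932·89) = e^(−0.53127) ≈ 0.588.

0.588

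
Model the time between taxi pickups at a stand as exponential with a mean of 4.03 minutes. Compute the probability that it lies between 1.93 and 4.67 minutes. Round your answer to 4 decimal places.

0.3056

The rate is λ = 1/4.03 = 0.248139 per minute.
P(1.93 < X < 4.67) = e^(−λ·1.93) − e^(−λ·4.67) = 0.61946 − 0.31386 ≈ 0.3056.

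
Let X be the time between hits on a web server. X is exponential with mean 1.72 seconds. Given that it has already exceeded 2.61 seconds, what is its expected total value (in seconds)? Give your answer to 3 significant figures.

4.33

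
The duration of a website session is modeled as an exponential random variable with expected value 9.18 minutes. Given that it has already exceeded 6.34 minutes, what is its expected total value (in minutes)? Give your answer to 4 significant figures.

The rate is λ = 1/9.18 = 0.108932 per minute.
By memorylessness, E[X | X > 6.34] = 6.34 + 1/λ = 6.34 + 9.18 = 15.52 minutes.

15.52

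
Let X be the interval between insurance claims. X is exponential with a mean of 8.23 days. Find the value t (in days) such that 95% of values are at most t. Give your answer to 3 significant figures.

The rate is λ = 1/8.23 = 0.121507 per day.
Set 1 − e^(−λt) = 0.95, so t = −ln(0.05)/λ = 2.9957/0.121507 ≈ 24.6549 days.

24.7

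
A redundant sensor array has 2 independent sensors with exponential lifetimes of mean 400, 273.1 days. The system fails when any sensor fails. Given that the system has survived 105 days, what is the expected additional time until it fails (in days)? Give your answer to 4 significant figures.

162.3

First-failure rate Σλ = 1/400 + 1/273.1 = 0.00616166.
By memorylessness the expected residual is 1/Σλ = 162.294 days, regardless of the 105 already elapsed.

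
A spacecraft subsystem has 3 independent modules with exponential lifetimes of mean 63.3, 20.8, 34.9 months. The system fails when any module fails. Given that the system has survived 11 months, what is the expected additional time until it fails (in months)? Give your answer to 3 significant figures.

10.8

First-failure rate Σλ = 1/63.3 + 1/20.8 + 1/34.9 = 0.092528.
By memorylessness the expected residual is 1/Σλ = 10.8075 months, regardless of the 11 already elapsed.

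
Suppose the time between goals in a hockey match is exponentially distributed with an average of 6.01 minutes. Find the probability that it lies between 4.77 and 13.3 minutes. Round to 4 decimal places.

0.3428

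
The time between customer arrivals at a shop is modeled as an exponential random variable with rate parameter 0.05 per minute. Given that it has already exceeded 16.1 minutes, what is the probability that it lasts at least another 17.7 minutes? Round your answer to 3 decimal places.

P(X > s+t | X > s) = e^(−λ(s+t))/e^(−λs) = e^(−λt), independent of s = 16.1.
P(X > 17.7) = e^(−0.885) ≈ 0.413.

0.413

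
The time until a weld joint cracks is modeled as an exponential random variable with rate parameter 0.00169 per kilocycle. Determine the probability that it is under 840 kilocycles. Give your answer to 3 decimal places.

0.758

P(X ≤ 840) = 1 − e^(−λ·840) = 1 − e^(−1.4196) ≈ 0.758.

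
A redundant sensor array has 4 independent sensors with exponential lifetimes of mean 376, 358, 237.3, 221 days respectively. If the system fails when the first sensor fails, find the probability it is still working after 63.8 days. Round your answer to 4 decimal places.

The first failure time is exponential with rate Σλ_i = 1/376 + 1/358 + 1/237.3 + 1/221 = 0.0141918 per day.
P(min > 63.8) = e^(−0.0141918·63.8) = e^(−0.90544) ≈ 0.4044.

0.4044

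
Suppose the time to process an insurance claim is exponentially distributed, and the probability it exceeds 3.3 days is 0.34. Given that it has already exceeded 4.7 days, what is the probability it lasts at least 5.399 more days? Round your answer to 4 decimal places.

0.1712

From e^(−λ·3.3) = 0.34, λ = −ln(0.34)/3.3 = 0.326912.
Memoryless: P(X > 4.7+5.399 | X > 4.7) = P(X > 5.399) = e^(−0.326912·5.399) ≈ 0.1712.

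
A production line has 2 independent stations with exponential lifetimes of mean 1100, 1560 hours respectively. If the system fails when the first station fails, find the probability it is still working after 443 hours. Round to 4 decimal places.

0.5032

The first failure time is exponential with rate Σλ_i = 1/1100 + 1/1560 = 0.00155012 per hour.
P(min > 443) = e^(−0.00155012·443) = e^(−0.6867) ≈ 0.5032.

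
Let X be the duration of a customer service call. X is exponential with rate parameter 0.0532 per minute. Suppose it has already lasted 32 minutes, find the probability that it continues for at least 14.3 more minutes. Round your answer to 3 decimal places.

0.467

P(X > s+t | X > s) = e^(−λ(s+t))/e^(−λs) = e^(−λt), independent of s = 32.
P(X > 14.3) = e^(−0.76076) ≈ 0.467.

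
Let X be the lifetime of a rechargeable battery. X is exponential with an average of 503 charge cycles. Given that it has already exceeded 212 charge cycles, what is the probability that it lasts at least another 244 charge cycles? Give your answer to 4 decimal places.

The rate is λ = 1/503 = 0.00198807 per charge cycle.
P(X > s+t | X > s) = e^(−λ(s+t))/e^(−λs) = e^(−λt), independent of s = 212.
P(X > 244) = e^(−0.48509) ≈ 0.6156.

0.6156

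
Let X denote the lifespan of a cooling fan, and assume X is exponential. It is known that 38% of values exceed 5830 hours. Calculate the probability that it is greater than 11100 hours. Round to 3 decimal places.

0.158

e^(−λ·5830) = 0.38 ⇒ λ = −ln(0.38)/5830 = 0.000165966.
P(X > 11100) = e^(−0.000165966·11100) = e^(−1.8422) ≈ 0.158.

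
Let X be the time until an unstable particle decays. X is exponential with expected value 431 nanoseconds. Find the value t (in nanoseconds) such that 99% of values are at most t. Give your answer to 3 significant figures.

1980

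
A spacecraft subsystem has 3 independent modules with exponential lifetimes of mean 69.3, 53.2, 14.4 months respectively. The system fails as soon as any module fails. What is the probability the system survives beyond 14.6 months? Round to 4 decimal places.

0.2234

The first failure time is exponential with rate Σλ_i = 1/69.3 + 1/53.2 + 1/14.4 = 0.102671 per month.
P(min > 14.6) = e^(−0.102671·14.6) = e^(−1.499) ≈ 0.2234.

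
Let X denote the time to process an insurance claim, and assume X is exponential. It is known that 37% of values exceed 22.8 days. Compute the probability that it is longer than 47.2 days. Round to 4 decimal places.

0.1277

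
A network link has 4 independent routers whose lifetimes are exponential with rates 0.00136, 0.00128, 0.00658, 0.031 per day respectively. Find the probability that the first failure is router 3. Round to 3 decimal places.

0.164

The time to first failure is exponential with rate Σλ = 0.00136 + 0.00128 + 0.00658 + 0.031 = 0.04022.
P(router 3 first) = λ_3/Σλ = 0.00658/0.04022 ≈ 0.164.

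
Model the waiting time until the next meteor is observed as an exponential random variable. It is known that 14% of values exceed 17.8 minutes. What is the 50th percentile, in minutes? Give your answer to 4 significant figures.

e^(−λ·17.8) = 0.14 ⇒ λ = −ln(0.14)/17.8 = 0.110456.
50th percentile: 1 − e^(−λt) = 0.5, t = −ln(0.5)/λ = 6.27534 minutes.

6.275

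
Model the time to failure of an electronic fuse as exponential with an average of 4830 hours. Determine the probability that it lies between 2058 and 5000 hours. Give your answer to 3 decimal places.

The rate is λ = 1/4830 = 0.000207039 per hour.
P(2058 < X < 5000) = e^(−λ·2058) − e^(−λ·5000) = 0.65306 − 0.35516 ≈ 0.298.

0.298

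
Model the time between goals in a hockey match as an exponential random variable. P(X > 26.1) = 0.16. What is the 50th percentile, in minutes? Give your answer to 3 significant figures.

9.87

e^(−λ·26.1) = 0.16 ⇒ λ = −ln(0.16)/26.1 = 0.0702138.
50th percentile: 1 − e^(−λt) = 0.5, t = −ln(0.5)/λ = 9.87194 minutes.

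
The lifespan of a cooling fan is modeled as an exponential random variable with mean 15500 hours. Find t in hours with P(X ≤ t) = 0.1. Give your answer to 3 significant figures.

1630

The rate is λ = 1/15500 = 0.0000645161 per hour.
Set 1 − e^(−λt) = 0.1, so t = −ln(0.9)/λ = 0.10536/0.0000645161 ≈ 1633.09 hours.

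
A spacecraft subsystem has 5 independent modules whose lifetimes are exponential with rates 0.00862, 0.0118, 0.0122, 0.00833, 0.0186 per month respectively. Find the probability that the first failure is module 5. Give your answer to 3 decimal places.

The time to first failure is exponential with rate Σλ = 0.00862 + 0.0118 + 0.0122 + 0.00833 + 0.0186 = 0.05955.
P(module 5 first) = λ_5/Σλ = 0.0186/0.05955 ≈ 0.312.

0.312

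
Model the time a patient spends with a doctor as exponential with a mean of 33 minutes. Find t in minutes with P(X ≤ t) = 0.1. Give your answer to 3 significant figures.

3.48

The rate is λ = 1/33 = 0.030303 per minute.
Set 1 − e^(−λt) = 0.1, so t = −ln(0.9)/λ = 0.10536/0.030303 ≈ 3.4769 minutes.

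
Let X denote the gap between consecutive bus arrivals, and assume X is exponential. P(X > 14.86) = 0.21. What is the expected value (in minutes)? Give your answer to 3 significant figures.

9.52

e^(−λ·14.86) = 0.21 ⇒ λ = −ln(0.21)/14.86 = 0.105023.
Mean = 1/λ = 9.52169 minutes.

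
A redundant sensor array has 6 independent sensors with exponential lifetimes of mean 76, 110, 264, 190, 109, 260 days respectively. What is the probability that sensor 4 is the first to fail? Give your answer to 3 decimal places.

0.119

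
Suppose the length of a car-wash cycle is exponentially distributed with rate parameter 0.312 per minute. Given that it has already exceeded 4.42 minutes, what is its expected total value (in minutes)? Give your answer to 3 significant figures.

By memorylessness, E[X | X > 4.42] = 4.42 + 1/λ = 4.42 + 3.20513 = 7.62513 minutes.

7.63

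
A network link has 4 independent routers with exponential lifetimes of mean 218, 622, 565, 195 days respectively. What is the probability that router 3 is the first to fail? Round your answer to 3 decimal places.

Rates: λ_i = 1/mean_i → 0.00458716, 0.00160772, 0.00176991, 0.00512821; Σλ = 0.013093.
P(router 3 first) = λ_3/Σλ = 0.00176991/0.013093 ≈ 0.135.

0.135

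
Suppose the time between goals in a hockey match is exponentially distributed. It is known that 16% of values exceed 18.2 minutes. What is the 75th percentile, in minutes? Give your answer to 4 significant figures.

13.77

e^(−λ·18.2) = 0.16 ⇒ λ = −ln(0.16)/18.2 = 0.100691.
75th percentile: 1 − e^(−λt) = 0.75, t = −ln(0.25)/λ = 13.7678 minutes.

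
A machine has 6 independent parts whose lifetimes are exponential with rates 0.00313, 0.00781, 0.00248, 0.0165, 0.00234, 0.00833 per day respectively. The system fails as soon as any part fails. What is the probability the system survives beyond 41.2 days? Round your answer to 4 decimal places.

The time to first failure is exponential with rate Σλ = 0.00313 + 0.00781 + 0.00248 + 0.0165 + 0.00234 + 0.00833 = 0.04059.
P(min > 41.2) = e^(−0.04059·41.2) = e^(−1.6723) ≈ 0.1878.

0.1878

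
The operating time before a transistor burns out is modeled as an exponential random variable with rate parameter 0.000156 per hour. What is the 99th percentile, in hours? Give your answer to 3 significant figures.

29500

Set 1 − e^(−λt) = 0.99, so t = −ln(0.01)/λ = 4.6052/0.000156 ≈ 29520.3 hours.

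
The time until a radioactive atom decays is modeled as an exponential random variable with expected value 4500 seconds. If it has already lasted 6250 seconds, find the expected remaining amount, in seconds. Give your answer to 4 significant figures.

4500

The rate is λ = 1/4500 = 0.000222222 per second.
By memorylessness, the remaining amount past any threshold is again Exp(λ) with mean 1/λ = 4500 seconds.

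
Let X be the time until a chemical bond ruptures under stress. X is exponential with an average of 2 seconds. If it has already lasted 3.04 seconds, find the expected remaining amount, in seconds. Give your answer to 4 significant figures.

2.000

The rate is λ = 1/2 = 0.5 per second.
By memorylessness, the remaining amount past any threshold is again Exp(λ) with mean 1/λ = 2 seconds.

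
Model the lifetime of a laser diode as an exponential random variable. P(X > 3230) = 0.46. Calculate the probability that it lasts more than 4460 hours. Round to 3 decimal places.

0.342

e^(−λ·3230) = 0.46 ⇒ λ = −ln(0.46)/3230 = 0.000240411.
P(X > 4460) = e^(−0.000240411·4460) = e^(−1.0722) ≈ 0.342.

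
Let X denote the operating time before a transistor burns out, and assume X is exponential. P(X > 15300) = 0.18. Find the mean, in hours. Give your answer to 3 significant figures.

8920

e^(−λ·15300) = 0.18 ⇒ λ = −ln(0.18)/15300 = 0.000112078.
Mean = 1/λ = 8922.33 hours.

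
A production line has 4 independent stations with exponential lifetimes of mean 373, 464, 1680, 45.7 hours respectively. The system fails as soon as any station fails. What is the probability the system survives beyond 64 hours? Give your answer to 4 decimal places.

0.1741

The first failure time is exponential with rate Σλ_i = 1/373 + 1/464 + 1/1680 + 1/45.7 = 0.0273132 per hour.
P(min > 64) = e^(−0.0273132·64) = e^(−1.748) ≈ 0.1741.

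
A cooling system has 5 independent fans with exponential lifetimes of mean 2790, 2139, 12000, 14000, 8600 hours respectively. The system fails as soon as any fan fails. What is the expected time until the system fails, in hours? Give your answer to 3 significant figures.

The first failure time is exponential with rate Σλ_i = 1/2790 + 1/2139 + 1/12000 + 1/14000 + 1/8600 = 0.00109697 per hour.
E[min] = 1/Σλ = 1/0.00109697 = 911.6 hours.

912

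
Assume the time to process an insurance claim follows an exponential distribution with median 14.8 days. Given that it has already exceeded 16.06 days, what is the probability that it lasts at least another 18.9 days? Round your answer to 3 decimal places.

For an exponential, median = ln(2)/λ, so λ = ln 2 / 14.8 = 0.0468343 per day.
By the memoryless property, P(X > 16.06+18.9 | X > 16.06) = P(X > 18.9).
P(X > 18.9) = e^(−0.88517) ≈ 0.413.

0.413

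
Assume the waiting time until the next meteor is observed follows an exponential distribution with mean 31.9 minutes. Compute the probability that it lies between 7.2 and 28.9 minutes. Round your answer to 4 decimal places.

0.3938

The rate is λ = 1/31.9 = 0.031348 per minute.
P(7.2 < X < 28.9) = e^(−λ·7.2) − e^(−λ·28.9) = 0.79795 − 0.40416 ≈ 0.3938.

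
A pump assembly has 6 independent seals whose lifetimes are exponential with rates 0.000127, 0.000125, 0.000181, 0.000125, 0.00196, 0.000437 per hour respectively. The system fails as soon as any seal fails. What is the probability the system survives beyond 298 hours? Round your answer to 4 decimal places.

0.4145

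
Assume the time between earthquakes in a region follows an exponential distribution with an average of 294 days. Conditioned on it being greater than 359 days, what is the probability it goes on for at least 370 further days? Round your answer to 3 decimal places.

0.284

The rate is λ = 1/294 = 0.00340136 per day.
By the memoryless property, P(X > 359+370 | X > 359) = P(X > 370).
P(X > 370) = e^(−1.2585) ≈ 0.284.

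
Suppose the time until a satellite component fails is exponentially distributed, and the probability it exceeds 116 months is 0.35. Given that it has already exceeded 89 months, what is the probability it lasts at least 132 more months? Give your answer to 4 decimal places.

0.3028

From e^(−λ·116) = 0.35, λ = −ln(0.35)/116 = 0.00905019.
Memoryless: P(X > 89+132 | X > 89) = P(X > 132) = e^(−0.00905019·132) ≈ 0.3028.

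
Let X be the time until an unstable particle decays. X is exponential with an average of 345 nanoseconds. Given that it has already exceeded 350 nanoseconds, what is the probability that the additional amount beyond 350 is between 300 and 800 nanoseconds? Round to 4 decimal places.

The rate is λ = 1/345 = 0.00289855 per nanosecond.
Memoryless: the residual past 350 is again Exp(λ).
P(300 < residual < 800) = e^(−λ·300) − e^(−λ·800) = 0.41913 − 0.09839 ≈ 0.3207.

0.3207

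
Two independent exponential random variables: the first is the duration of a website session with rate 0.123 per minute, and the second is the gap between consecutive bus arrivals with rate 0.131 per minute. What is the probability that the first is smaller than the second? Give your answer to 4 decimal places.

λ_1 = 0.123, λ_2 = 0.131.
For independent exponentials, P(the first < the second) = λ_1/(λ_1+λ_2) = 0.123/0.254 ≈ 0.4843.

0.4843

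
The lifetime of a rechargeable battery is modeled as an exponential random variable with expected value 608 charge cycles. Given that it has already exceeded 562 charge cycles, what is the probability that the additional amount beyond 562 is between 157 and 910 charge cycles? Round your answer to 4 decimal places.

0.5486

The rate is λ = 1/608 = 0.00164474 per charge cycle.
Memoryless: the residual past 562 is again Exp(λ).
P(157 < residual < 910) = e^(−λ·157) − e^(−λ·910) = 0.77242 − 0.22387 ≈ 0.5486.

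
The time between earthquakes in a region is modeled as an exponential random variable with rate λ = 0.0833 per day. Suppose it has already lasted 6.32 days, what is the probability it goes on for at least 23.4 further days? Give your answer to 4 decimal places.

The exponential is memoryless, so the remaining time is again Exp(λ): the condition X > 6.32 is irrelevant.
P(X > 23.4) = e^(−1.9492) ≈ 0.1424.

0.1424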